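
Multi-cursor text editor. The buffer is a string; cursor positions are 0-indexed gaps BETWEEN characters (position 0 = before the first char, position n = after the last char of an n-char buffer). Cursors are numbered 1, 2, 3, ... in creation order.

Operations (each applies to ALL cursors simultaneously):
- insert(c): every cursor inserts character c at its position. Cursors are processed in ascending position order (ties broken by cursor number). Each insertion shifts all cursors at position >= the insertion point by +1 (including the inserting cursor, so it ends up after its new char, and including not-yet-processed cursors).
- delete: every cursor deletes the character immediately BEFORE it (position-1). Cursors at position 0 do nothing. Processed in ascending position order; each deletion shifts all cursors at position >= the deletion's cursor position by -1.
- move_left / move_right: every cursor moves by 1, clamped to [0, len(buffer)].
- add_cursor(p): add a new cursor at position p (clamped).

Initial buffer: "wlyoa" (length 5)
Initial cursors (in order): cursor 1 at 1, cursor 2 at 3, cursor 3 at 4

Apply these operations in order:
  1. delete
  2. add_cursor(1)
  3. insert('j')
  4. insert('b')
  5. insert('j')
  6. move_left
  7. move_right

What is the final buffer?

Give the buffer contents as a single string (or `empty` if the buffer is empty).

After op 1 (delete): buffer="la" (len 2), cursors c1@0 c2@1 c3@1, authorship ..
After op 2 (add_cursor(1)): buffer="la" (len 2), cursors c1@0 c2@1 c3@1 c4@1, authorship ..
After op 3 (insert('j')): buffer="jljjja" (len 6), cursors c1@1 c2@5 c3@5 c4@5, authorship 1.234.
After op 4 (insert('b')): buffer="jbljjjbbba" (len 10), cursors c1@2 c2@9 c3@9 c4@9, authorship 11.234234.
After op 5 (insert('j')): buffer="jbjljjjbbbjjja" (len 14), cursors c1@3 c2@13 c3@13 c4@13, authorship 111.234234234.
After op 6 (move_left): buffer="jbjljjjbbbjjja" (len 14), cursors c1@2 c2@12 c3@12 c4@12, authorship 111.234234234.
After op 7 (move_right): buffer="jbjljjjbbbjjja" (len 14), cursors c1@3 c2@13 c3@13 c4@13, authorship 111.234234234.

Answer: jbjljjjbbbjjja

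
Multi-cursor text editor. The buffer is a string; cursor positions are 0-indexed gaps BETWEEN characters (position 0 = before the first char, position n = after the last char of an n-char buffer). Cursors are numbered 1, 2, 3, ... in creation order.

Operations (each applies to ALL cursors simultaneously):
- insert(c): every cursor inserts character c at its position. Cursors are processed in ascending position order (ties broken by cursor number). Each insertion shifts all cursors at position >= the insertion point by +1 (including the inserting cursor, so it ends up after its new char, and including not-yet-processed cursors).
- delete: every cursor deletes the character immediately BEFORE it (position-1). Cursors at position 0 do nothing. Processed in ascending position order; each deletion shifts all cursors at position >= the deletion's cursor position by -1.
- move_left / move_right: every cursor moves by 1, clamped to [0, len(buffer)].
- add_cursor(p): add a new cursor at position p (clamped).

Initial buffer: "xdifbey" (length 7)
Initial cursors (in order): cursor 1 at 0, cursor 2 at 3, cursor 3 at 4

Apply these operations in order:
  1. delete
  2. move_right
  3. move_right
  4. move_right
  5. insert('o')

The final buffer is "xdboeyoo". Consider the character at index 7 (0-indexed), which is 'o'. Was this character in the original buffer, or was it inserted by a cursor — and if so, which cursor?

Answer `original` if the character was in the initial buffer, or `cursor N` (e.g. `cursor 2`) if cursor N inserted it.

Answer: cursor 3

Derivation:
After op 1 (delete): buffer="xdbey" (len 5), cursors c1@0 c2@2 c3@2, authorship .....
After op 2 (move_right): buffer="xdbey" (len 5), cursors c1@1 c2@3 c3@3, authorship .....
After op 3 (move_right): buffer="xdbey" (len 5), cursors c1@2 c2@4 c3@4, authorship .....
After op 4 (move_right): buffer="xdbey" (len 5), cursors c1@3 c2@5 c3@5, authorship .....
After op 5 (insert('o')): buffer="xdboeyoo" (len 8), cursors c1@4 c2@8 c3@8, authorship ...1..23
Authorship (.=original, N=cursor N): . . . 1 . . 2 3
Index 7: author = 3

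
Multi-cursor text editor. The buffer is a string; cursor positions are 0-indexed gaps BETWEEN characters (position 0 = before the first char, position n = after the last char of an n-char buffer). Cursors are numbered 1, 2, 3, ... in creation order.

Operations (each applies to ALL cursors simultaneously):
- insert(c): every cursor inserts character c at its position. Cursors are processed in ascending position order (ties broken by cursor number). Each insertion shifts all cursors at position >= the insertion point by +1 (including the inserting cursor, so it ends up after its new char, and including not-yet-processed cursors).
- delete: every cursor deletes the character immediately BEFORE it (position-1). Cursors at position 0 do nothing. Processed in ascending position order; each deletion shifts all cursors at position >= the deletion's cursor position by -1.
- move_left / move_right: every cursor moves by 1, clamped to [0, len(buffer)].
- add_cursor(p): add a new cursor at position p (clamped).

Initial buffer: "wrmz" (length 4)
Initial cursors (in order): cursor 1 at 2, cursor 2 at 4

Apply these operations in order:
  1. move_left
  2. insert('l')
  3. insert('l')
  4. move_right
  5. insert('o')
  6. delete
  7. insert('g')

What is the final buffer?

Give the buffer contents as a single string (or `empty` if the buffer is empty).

After op 1 (move_left): buffer="wrmz" (len 4), cursors c1@1 c2@3, authorship ....
After op 2 (insert('l')): buffer="wlrmlz" (len 6), cursors c1@2 c2@5, authorship .1..2.
After op 3 (insert('l')): buffer="wllrmllz" (len 8), cursors c1@3 c2@7, authorship .11..22.
After op 4 (move_right): buffer="wllrmllz" (len 8), cursors c1@4 c2@8, authorship .11..22.
After op 5 (insert('o')): buffer="wllromllzo" (len 10), cursors c1@5 c2@10, authorship .11.1.22.2
After op 6 (delete): buffer="wllrmllz" (len 8), cursors c1@4 c2@8, authorship .11..22.
After op 7 (insert('g')): buffer="wllrgmllzg" (len 10), cursors c1@5 c2@10, authorship .11.1.22.2

Answer: wllrgmllzg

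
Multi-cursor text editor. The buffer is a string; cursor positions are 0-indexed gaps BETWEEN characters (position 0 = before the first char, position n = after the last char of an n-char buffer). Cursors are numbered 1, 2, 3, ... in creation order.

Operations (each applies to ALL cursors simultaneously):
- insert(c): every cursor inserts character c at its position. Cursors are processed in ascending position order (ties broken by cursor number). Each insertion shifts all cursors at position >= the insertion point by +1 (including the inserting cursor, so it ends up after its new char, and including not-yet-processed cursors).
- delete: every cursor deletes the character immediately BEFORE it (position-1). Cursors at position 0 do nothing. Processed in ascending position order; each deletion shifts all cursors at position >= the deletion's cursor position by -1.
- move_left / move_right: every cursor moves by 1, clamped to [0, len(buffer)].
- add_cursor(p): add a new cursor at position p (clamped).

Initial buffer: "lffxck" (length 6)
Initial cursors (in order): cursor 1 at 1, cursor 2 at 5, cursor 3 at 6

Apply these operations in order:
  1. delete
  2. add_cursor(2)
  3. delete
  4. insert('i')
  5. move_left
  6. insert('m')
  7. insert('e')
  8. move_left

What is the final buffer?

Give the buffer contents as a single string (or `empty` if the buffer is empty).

After op 1 (delete): buffer="ffx" (len 3), cursors c1@0 c2@3 c3@3, authorship ...
After op 2 (add_cursor(2)): buffer="ffx" (len 3), cursors c1@0 c4@2 c2@3 c3@3, authorship ...
After op 3 (delete): buffer="" (len 0), cursors c1@0 c2@0 c3@0 c4@0, authorship 
After op 4 (insert('i')): buffer="iiii" (len 4), cursors c1@4 c2@4 c3@4 c4@4, authorship 1234
After op 5 (move_left): buffer="iiii" (len 4), cursors c1@3 c2@3 c3@3 c4@3, authorship 1234
After op 6 (insert('m')): buffer="iiimmmmi" (len 8), cursors c1@7 c2@7 c3@7 c4@7, authorship 12312344
After op 7 (insert('e')): buffer="iiimmmmeeeei" (len 12), cursors c1@11 c2@11 c3@11 c4@11, authorship 123123412344
After op 8 (move_left): buffer="iiimmmmeeeei" (len 12), cursors c1@10 c2@10 c3@10 c4@10, authorship 123123412344

Answer: iiimmmmeeeei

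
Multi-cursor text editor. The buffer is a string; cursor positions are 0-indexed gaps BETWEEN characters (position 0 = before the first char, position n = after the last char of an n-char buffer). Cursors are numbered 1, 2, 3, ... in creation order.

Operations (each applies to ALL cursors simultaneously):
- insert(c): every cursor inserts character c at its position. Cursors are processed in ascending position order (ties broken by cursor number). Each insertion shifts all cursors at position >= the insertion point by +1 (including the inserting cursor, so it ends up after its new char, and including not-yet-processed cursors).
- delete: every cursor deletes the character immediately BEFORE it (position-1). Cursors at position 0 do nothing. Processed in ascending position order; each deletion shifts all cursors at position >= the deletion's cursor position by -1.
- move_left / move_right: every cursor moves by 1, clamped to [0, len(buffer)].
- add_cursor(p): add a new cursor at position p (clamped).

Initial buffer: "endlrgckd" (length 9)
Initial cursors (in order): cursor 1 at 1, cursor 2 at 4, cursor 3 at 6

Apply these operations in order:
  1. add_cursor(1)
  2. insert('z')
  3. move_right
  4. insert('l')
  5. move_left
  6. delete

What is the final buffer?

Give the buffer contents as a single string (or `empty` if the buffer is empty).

Answer: ezzldlzlgzlkd

Derivation:
After op 1 (add_cursor(1)): buffer="endlrgckd" (len 9), cursors c1@1 c4@1 c2@4 c3@6, authorship .........
After op 2 (insert('z')): buffer="ezzndlzrgzckd" (len 13), cursors c1@3 c4@3 c2@7 c3@10, authorship .14...2..3...
After op 3 (move_right): buffer="ezzndlzrgzckd" (len 13), cursors c1@4 c4@4 c2@8 c3@11, authorship .14...2..3...
After op 4 (insert('l')): buffer="ezznlldlzrlgzclkd" (len 17), cursors c1@6 c4@6 c2@11 c3@15, authorship .14.14..2.2.3.3..
After op 5 (move_left): buffer="ezznlldlzrlgzclkd" (len 17), cursors c1@5 c4@5 c2@10 c3@14, authorship .14.14..2.2.3.3..
After op 6 (delete): buffer="ezzldlzlgzlkd" (len 13), cursors c1@3 c4@3 c2@7 c3@10, authorship .144..22.33..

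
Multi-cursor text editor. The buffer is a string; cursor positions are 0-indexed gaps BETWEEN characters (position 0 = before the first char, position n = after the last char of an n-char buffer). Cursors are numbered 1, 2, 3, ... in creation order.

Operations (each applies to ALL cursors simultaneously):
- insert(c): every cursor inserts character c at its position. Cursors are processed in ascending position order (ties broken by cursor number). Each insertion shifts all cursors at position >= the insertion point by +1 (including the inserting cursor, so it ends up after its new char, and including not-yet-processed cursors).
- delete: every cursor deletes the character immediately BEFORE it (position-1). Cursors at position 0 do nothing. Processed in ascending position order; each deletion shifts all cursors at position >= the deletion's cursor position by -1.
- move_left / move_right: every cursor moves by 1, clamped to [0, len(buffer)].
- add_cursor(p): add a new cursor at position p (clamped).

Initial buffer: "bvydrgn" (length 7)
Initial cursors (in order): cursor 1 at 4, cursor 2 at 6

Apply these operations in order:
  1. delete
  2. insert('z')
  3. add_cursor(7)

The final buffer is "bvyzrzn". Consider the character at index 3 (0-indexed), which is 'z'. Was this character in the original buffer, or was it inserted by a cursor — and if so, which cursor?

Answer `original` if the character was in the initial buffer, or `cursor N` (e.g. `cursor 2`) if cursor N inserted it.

After op 1 (delete): buffer="bvyrn" (len 5), cursors c1@3 c2@4, authorship .....
After op 2 (insert('z')): buffer="bvyzrzn" (len 7), cursors c1@4 c2@6, authorship ...1.2.
After op 3 (add_cursor(7)): buffer="bvyzrzn" (len 7), cursors c1@4 c2@6 c3@7, authorship ...1.2.
Authorship (.=original, N=cursor N): . . . 1 . 2 .
Index 3: author = 1

Answer: cursor 1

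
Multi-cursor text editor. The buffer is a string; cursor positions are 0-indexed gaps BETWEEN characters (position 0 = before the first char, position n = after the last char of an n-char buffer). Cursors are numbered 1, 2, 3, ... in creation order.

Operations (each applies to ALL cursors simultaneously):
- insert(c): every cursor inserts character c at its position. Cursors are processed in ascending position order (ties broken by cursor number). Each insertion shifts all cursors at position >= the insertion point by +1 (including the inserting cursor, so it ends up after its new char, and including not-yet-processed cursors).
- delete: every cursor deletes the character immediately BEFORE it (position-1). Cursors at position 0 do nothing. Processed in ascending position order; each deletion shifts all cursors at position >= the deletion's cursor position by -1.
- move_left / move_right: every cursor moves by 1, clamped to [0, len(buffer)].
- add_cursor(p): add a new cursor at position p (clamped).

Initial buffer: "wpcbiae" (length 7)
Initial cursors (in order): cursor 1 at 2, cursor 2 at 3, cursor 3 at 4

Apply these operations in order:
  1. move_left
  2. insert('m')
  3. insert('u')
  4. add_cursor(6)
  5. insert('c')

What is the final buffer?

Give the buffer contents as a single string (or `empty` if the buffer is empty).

Answer: wmucpmucccmucbiae

Derivation:
After op 1 (move_left): buffer="wpcbiae" (len 7), cursors c1@1 c2@2 c3@3, authorship .......
After op 2 (insert('m')): buffer="wmpmcmbiae" (len 10), cursors c1@2 c2@4 c3@6, authorship .1.2.3....
After op 3 (insert('u')): buffer="wmupmucmubiae" (len 13), cursors c1@3 c2@6 c3@9, authorship .11.22.33....
After op 4 (add_cursor(6)): buffer="wmupmucmubiae" (len 13), cursors c1@3 c2@6 c4@6 c3@9, authorship .11.22.33....
After op 5 (insert('c')): buffer="wmucpmucccmucbiae" (len 17), cursors c1@4 c2@9 c4@9 c3@13, authorship .111.2224.333....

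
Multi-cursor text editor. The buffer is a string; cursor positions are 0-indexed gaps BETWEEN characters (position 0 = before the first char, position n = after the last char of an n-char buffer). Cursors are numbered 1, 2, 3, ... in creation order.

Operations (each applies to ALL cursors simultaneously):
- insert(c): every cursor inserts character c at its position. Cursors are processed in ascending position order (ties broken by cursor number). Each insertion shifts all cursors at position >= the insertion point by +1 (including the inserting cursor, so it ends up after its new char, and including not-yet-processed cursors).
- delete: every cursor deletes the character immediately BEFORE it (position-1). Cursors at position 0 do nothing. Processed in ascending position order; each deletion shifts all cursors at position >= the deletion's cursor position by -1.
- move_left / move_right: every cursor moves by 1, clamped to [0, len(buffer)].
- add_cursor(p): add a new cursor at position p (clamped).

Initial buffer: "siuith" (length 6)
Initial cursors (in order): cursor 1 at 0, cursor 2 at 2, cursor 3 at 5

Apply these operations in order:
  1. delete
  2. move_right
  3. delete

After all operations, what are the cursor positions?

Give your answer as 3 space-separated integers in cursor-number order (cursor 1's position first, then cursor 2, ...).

Answer: 0 0 1

Derivation:
After op 1 (delete): buffer="suih" (len 4), cursors c1@0 c2@1 c3@3, authorship ....
After op 2 (move_right): buffer="suih" (len 4), cursors c1@1 c2@2 c3@4, authorship ....
After op 3 (delete): buffer="i" (len 1), cursors c1@0 c2@0 c3@1, authorship .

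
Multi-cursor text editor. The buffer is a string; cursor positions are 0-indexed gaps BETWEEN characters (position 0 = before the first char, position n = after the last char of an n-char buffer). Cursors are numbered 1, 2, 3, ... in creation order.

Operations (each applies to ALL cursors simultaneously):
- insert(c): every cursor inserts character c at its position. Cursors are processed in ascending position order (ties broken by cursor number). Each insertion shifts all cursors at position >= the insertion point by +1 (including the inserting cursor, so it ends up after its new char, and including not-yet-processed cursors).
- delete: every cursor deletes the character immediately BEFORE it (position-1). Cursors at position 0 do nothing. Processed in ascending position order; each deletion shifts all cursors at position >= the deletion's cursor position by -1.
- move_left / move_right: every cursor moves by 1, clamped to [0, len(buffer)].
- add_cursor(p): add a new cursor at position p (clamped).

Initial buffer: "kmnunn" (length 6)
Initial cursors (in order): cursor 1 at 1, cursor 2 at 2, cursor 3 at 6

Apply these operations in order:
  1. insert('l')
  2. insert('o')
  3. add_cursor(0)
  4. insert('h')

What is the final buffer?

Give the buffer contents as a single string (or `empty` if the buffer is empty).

Answer: hklohmlohnunnloh

Derivation:
After op 1 (insert('l')): buffer="klmlnunnl" (len 9), cursors c1@2 c2@4 c3@9, authorship .1.2....3
After op 2 (insert('o')): buffer="klomlonunnlo" (len 12), cursors c1@3 c2@6 c3@12, authorship .11.22....33
After op 3 (add_cursor(0)): buffer="klomlonunnlo" (len 12), cursors c4@0 c1@3 c2@6 c3@12, authorship .11.22....33
After op 4 (insert('h')): buffer="hklohmlohnunnloh" (len 16), cursors c4@1 c1@5 c2@9 c3@16, authorship 4.111.222....333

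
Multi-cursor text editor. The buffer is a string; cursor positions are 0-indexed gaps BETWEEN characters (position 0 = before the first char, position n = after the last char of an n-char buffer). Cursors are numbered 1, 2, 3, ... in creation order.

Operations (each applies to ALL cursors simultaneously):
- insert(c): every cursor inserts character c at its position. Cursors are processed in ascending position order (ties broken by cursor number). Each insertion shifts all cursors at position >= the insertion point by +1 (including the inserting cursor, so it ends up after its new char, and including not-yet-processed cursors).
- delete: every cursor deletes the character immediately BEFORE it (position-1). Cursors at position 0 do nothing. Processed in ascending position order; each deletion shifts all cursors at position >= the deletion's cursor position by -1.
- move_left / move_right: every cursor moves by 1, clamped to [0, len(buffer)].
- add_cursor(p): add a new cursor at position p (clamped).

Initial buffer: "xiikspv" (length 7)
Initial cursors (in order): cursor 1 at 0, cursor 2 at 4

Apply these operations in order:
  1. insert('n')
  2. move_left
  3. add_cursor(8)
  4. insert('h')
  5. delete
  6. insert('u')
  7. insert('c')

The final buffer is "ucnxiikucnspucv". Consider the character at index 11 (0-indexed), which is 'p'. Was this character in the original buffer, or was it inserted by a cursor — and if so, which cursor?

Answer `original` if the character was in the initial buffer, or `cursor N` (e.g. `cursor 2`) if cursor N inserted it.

After op 1 (insert('n')): buffer="nxiiknspv" (len 9), cursors c1@1 c2@6, authorship 1....2...
After op 2 (move_left): buffer="nxiiknspv" (len 9), cursors c1@0 c2@5, authorship 1....2...
After op 3 (add_cursor(8)): buffer="nxiiknspv" (len 9), cursors c1@0 c2@5 c3@8, authorship 1....2...
After op 4 (insert('h')): buffer="hnxiikhnsphv" (len 12), cursors c1@1 c2@7 c3@11, authorship 11....22..3.
After op 5 (delete): buffer="nxiiknspv" (len 9), cursors c1@0 c2@5 c3@8, authorship 1....2...
After op 6 (insert('u')): buffer="unxiikunspuv" (len 12), cursors c1@1 c2@7 c3@11, authorship 11....22..3.
After op 7 (insert('c')): buffer="ucnxiikucnspucv" (len 15), cursors c1@2 c2@9 c3@14, authorship 111....222..33.
Authorship (.=original, N=cursor N): 1 1 1 . . . . 2 2 2 . . 3 3 .
Index 11: author = original

Answer: original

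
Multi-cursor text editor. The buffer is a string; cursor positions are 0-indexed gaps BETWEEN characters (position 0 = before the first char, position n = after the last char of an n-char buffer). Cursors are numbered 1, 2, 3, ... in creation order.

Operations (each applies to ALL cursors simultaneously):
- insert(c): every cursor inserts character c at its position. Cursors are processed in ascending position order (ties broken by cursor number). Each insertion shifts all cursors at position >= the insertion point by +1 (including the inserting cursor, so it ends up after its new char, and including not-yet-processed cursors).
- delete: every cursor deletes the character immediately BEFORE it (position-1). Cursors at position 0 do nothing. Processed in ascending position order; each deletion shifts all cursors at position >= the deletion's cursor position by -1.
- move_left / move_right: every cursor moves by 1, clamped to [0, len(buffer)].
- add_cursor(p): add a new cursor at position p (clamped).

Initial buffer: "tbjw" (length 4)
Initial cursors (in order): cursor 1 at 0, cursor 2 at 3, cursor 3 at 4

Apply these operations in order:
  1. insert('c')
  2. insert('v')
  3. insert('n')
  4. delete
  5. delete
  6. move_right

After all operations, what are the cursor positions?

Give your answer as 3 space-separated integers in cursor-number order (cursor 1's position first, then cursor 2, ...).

Answer: 2 6 7

Derivation:
After op 1 (insert('c')): buffer="ctbjcwc" (len 7), cursors c1@1 c2@5 c3@7, authorship 1...2.3
After op 2 (insert('v')): buffer="cvtbjcvwcv" (len 10), cursors c1@2 c2@7 c3@10, authorship 11...22.33
After op 3 (insert('n')): buffer="cvntbjcvnwcvn" (len 13), cursors c1@3 c2@9 c3@13, authorship 111...222.333
After op 4 (delete): buffer="cvtbjcvwcv" (len 10), cursors c1@2 c2@7 c3@10, authorship 11...22.33
After op 5 (delete): buffer="ctbjcwc" (len 7), cursors c1@1 c2@5 c3@7, authorship 1...2.3
After op 6 (move_right): buffer="ctbjcwc" (len 7), cursors c1@2 c2@6 c3@7, authorship 1...2.3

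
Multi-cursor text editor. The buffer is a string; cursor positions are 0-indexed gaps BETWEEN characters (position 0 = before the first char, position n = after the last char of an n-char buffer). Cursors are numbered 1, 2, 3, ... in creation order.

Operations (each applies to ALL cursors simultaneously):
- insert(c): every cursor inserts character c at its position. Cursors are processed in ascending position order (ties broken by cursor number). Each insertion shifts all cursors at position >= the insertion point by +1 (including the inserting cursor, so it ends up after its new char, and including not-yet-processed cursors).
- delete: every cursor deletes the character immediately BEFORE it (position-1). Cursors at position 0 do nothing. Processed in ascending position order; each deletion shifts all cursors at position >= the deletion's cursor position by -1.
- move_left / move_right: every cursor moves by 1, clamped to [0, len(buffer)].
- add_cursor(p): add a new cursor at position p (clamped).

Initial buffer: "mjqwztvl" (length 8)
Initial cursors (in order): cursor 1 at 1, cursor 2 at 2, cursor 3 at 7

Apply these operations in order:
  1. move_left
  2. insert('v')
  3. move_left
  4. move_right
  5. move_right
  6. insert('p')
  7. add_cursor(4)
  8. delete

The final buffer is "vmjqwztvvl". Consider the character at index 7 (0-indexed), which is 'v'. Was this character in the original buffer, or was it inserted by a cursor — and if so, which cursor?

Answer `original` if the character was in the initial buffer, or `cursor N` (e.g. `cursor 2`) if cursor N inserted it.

Answer: cursor 3

Derivation:
After op 1 (move_left): buffer="mjqwztvl" (len 8), cursors c1@0 c2@1 c3@6, authorship ........
After op 2 (insert('v')): buffer="vmvjqwztvvl" (len 11), cursors c1@1 c2@3 c3@9, authorship 1.2.....3..
After op 3 (move_left): buffer="vmvjqwztvvl" (len 11), cursors c1@0 c2@2 c3@8, authorship 1.2.....3..
After op 4 (move_right): buffer="vmvjqwztvvl" (len 11), cursors c1@1 c2@3 c3@9, authorship 1.2.....3..
After op 5 (move_right): buffer="vmvjqwztvvl" (len 11), cursors c1@2 c2@4 c3@10, authorship 1.2.....3..
After op 6 (insert('p')): buffer="vmpvjpqwztvvpl" (len 14), cursors c1@3 c2@6 c3@13, authorship 1.12.2....3.3.
After op 7 (add_cursor(4)): buffer="vmpvjpqwztvvpl" (len 14), cursors c1@3 c4@4 c2@6 c3@13, authorship 1.12.2....3.3.
After op 8 (delete): buffer="vmjqwztvvl" (len 10), cursors c1@2 c4@2 c2@3 c3@9, authorship 1......3..
Authorship (.=original, N=cursor N): 1 . . . . . . 3 . .
Index 7: author = 3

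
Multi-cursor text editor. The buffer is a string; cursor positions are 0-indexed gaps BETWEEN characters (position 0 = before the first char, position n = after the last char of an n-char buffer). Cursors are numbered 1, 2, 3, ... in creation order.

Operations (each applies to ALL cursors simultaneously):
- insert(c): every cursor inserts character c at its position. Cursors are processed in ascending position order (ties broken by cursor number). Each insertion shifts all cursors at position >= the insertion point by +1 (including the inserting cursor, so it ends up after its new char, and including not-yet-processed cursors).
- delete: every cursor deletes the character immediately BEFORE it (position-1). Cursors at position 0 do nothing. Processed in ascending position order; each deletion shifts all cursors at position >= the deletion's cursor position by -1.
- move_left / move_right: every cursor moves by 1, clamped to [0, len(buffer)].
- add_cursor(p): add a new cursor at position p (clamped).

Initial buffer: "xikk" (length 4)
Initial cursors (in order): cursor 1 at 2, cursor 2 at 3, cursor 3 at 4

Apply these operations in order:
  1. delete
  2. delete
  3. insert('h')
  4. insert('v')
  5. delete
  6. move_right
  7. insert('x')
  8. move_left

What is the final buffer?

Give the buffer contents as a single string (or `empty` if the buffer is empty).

Answer: hhhxxx

Derivation:
After op 1 (delete): buffer="x" (len 1), cursors c1@1 c2@1 c3@1, authorship .
After op 2 (delete): buffer="" (len 0), cursors c1@0 c2@0 c3@0, authorship 
After op 3 (insert('h')): buffer="hhh" (len 3), cursors c1@3 c2@3 c3@3, authorship 123
After op 4 (insert('v')): buffer="hhhvvv" (len 6), cursors c1@6 c2@6 c3@6, authorship 123123
After op 5 (delete): buffer="hhh" (len 3), cursors c1@3 c2@3 c3@3, authorship 123
After op 6 (move_right): buffer="hhh" (len 3), cursors c1@3 c2@3 c3@3, authorship 123
After op 7 (insert('x')): buffer="hhhxxx" (len 6), cursors c1@6 c2@6 c3@6, authorship 123123
After op 8 (move_left): buffer="hhhxxx" (len 6), cursors c1@5 c2@5 c3@5, authorship 123123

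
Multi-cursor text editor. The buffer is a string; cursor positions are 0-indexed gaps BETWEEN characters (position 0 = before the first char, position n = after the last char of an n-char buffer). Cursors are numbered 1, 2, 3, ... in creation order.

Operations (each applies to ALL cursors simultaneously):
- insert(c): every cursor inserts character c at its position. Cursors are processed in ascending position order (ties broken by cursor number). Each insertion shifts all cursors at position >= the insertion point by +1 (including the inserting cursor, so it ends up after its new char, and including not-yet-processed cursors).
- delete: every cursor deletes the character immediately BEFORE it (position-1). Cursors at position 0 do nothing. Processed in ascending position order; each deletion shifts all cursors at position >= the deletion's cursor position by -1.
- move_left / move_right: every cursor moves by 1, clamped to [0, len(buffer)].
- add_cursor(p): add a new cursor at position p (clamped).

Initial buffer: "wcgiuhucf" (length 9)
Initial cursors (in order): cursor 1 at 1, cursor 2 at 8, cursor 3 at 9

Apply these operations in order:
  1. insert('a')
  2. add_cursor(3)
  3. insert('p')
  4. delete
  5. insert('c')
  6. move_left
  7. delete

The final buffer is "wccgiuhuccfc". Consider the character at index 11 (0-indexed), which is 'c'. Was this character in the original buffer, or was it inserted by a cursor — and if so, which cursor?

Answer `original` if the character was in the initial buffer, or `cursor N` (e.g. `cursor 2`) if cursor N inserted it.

Answer: cursor 3

Derivation:
After op 1 (insert('a')): buffer="wacgiuhucafa" (len 12), cursors c1@2 c2@10 c3@12, authorship .1.......2.3
After op 2 (add_cursor(3)): buffer="wacgiuhucafa" (len 12), cursors c1@2 c4@3 c2@10 c3@12, authorship .1.......2.3
After op 3 (insert('p')): buffer="wapcpgiuhucapfap" (len 16), cursors c1@3 c4@5 c2@13 c3@16, authorship .11.4......22.33
After op 4 (delete): buffer="wacgiuhucafa" (len 12), cursors c1@2 c4@3 c2@10 c3@12, authorship .1.......2.3
After op 5 (insert('c')): buffer="wacccgiuhucacfac" (len 16), cursors c1@3 c4@5 c2@13 c3@16, authorship .11.4......22.33
After op 6 (move_left): buffer="wacccgiuhucacfac" (len 16), cursors c1@2 c4@4 c2@12 c3@15, authorship .11.4......22.33
After op 7 (delete): buffer="wccgiuhuccfc" (len 12), cursors c1@1 c4@2 c2@9 c3@11, authorship .14......2.3
Authorship (.=original, N=cursor N): . 1 4 . . . . . . 2 . 3
Index 11: author = 3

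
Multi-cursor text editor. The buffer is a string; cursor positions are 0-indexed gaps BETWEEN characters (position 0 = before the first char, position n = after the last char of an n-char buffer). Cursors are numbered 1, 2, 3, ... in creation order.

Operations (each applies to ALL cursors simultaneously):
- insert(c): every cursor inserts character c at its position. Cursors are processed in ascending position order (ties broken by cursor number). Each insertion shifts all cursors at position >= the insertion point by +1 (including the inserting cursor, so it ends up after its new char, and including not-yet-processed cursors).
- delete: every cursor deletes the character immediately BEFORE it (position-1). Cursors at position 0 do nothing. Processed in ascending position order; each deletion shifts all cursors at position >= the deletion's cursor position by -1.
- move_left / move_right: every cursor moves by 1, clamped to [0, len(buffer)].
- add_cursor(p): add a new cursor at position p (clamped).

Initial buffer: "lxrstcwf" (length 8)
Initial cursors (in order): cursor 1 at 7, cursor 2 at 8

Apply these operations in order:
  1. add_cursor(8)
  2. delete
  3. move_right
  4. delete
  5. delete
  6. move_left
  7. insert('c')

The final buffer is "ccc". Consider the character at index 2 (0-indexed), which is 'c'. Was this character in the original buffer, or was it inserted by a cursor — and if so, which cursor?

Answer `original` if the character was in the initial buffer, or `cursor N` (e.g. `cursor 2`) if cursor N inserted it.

Answer: cursor 3

Derivation:
After op 1 (add_cursor(8)): buffer="lxrstcwf" (len 8), cursors c1@7 c2@8 c3@8, authorship ........
After op 2 (delete): buffer="lxrst" (len 5), cursors c1@5 c2@5 c3@5, authorship .....
After op 3 (move_right): buffer="lxrst" (len 5), cursors c1@5 c2@5 c3@5, authorship .....
After op 4 (delete): buffer="lx" (len 2), cursors c1@2 c2@2 c3@2, authorship ..
After op 5 (delete): buffer="" (len 0), cursors c1@0 c2@0 c3@0, authorship 
After op 6 (move_left): buffer="" (len 0), cursors c1@0 c2@0 c3@0, authorship 
After op 7 (insert('c')): buffer="ccc" (len 3), cursors c1@3 c2@3 c3@3, authorship 123
Authorship (.=original, N=cursor N): 1 2 3
Index 2: author = 3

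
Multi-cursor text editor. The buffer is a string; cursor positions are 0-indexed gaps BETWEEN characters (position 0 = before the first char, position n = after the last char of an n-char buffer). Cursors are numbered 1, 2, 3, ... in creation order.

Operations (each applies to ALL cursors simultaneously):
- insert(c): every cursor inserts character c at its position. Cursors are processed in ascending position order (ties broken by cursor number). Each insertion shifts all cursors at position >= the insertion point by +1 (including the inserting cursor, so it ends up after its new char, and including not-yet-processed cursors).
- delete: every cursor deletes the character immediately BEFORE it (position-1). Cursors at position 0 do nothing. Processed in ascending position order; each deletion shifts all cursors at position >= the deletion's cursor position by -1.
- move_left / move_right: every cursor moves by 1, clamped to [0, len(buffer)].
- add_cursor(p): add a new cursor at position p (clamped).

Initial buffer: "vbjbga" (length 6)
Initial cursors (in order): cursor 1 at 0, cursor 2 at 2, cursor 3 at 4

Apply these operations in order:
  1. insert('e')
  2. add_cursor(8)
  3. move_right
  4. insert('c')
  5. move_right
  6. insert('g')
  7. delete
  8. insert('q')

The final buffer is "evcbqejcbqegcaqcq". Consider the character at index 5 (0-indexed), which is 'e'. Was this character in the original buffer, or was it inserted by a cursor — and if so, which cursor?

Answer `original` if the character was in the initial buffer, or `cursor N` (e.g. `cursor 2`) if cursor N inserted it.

Answer: cursor 2

Derivation:
After op 1 (insert('e')): buffer="evbejbega" (len 9), cursors c1@1 c2@4 c3@7, authorship 1..2..3..
After op 2 (add_cursor(8)): buffer="evbejbega" (len 9), cursors c1@1 c2@4 c3@7 c4@8, authorship 1..2..3..
After op 3 (move_right): buffer="evbejbega" (len 9), cursors c1@2 c2@5 c3@8 c4@9, authorship 1..2..3..
After op 4 (insert('c')): buffer="evcbejcbegcac" (len 13), cursors c1@3 c2@7 c3@11 c4@13, authorship 1.1.2.2.3.3.4
After op 5 (move_right): buffer="evcbejcbegcac" (len 13), cursors c1@4 c2@8 c3@12 c4@13, authorship 1.1.2.2.3.3.4
After op 6 (insert('g')): buffer="evcbgejcbgegcagcg" (len 17), cursors c1@5 c2@10 c3@15 c4@17, authorship 1.1.12.2.23.3.344
After op 7 (delete): buffer="evcbejcbegcac" (len 13), cursors c1@4 c2@8 c3@12 c4@13, authorship 1.1.2.2.3.3.4
After op 8 (insert('q')): buffer="evcbqejcbqegcaqcq" (len 17), cursors c1@5 c2@10 c3@15 c4@17, authorship 1.1.12.2.23.3.344
Authorship (.=original, N=cursor N): 1 . 1 . 1 2 . 2 . 2 3 . 3 . 3 4 4
Index 5: author = 2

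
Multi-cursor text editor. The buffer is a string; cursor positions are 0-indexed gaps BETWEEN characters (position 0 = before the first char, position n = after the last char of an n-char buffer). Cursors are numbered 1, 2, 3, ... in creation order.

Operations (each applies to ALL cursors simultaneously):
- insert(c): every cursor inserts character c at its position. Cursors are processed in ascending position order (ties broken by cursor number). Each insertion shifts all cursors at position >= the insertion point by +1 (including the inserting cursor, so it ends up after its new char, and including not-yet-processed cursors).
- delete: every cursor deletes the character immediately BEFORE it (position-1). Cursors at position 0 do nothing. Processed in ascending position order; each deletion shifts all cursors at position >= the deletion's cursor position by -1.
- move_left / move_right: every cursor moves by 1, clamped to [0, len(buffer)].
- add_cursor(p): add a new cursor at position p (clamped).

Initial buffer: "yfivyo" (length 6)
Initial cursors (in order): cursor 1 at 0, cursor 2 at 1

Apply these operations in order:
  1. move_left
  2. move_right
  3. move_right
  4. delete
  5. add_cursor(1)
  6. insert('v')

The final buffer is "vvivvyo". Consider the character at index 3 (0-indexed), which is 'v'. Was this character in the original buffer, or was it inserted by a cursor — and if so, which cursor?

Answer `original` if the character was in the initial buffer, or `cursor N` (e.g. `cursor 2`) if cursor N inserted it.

Answer: cursor 3

Derivation:
After op 1 (move_left): buffer="yfivyo" (len 6), cursors c1@0 c2@0, authorship ......
After op 2 (move_right): buffer="yfivyo" (len 6), cursors c1@1 c2@1, authorship ......
After op 3 (move_right): buffer="yfivyo" (len 6), cursors c1@2 c2@2, authorship ......
After op 4 (delete): buffer="ivyo" (len 4), cursors c1@0 c2@0, authorship ....
After op 5 (add_cursor(1)): buffer="ivyo" (len 4), cursors c1@0 c2@0 c3@1, authorship ....
After op 6 (insert('v')): buffer="vvivvyo" (len 7), cursors c1@2 c2@2 c3@4, authorship 12.3...
Authorship (.=original, N=cursor N): 1 2 . 3 . . .
Index 3: author = 3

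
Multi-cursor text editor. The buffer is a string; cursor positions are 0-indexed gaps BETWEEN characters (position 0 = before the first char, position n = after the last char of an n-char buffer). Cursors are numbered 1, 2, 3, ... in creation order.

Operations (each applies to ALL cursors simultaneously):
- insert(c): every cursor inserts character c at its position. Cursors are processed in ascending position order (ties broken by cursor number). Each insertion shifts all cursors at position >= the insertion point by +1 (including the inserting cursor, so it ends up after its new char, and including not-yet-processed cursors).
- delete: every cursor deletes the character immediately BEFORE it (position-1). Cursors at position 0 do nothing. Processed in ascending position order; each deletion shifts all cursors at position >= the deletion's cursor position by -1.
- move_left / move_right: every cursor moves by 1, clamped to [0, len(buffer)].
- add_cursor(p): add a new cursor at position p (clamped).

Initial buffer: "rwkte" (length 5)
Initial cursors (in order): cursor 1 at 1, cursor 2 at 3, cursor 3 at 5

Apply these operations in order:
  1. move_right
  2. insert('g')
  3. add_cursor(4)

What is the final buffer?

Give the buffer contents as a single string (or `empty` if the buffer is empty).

After op 1 (move_right): buffer="rwkte" (len 5), cursors c1@2 c2@4 c3@5, authorship .....
After op 2 (insert('g')): buffer="rwgktgeg" (len 8), cursors c1@3 c2@6 c3@8, authorship ..1..2.3
After op 3 (add_cursor(4)): buffer="rwgktgeg" (len 8), cursors c1@3 c4@4 c2@6 c3@8, authorship ..1..2.3

Answer: rwgktgeg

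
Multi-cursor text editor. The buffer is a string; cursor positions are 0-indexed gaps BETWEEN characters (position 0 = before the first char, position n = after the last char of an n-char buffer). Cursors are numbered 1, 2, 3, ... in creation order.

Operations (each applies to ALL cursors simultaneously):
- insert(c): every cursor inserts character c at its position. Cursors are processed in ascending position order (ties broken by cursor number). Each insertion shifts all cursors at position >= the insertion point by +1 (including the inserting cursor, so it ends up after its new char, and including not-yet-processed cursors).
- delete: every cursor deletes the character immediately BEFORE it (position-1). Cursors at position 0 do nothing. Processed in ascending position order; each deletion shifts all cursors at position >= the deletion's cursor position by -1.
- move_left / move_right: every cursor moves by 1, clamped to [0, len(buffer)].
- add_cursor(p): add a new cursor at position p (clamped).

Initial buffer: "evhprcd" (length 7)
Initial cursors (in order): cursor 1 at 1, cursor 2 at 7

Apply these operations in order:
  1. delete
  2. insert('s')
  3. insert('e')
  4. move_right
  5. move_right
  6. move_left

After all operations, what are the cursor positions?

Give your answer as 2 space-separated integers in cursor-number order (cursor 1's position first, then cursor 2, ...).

After op 1 (delete): buffer="vhprc" (len 5), cursors c1@0 c2@5, authorship .....
After op 2 (insert('s')): buffer="svhprcs" (len 7), cursors c1@1 c2@7, authorship 1.....2
After op 3 (insert('e')): buffer="sevhprcse" (len 9), cursors c1@2 c2@9, authorship 11.....22
After op 4 (move_right): buffer="sevhprcse" (len 9), cursors c1@3 c2@9, authorship 11.....22
After op 5 (move_right): buffer="sevhprcse" (len 9), cursors c1@4 c2@9, authorship 11.....22
After op 6 (move_left): buffer="sevhprcse" (len 9), cursors c1@3 c2@8, authorship 11.....22

Answer: 3 8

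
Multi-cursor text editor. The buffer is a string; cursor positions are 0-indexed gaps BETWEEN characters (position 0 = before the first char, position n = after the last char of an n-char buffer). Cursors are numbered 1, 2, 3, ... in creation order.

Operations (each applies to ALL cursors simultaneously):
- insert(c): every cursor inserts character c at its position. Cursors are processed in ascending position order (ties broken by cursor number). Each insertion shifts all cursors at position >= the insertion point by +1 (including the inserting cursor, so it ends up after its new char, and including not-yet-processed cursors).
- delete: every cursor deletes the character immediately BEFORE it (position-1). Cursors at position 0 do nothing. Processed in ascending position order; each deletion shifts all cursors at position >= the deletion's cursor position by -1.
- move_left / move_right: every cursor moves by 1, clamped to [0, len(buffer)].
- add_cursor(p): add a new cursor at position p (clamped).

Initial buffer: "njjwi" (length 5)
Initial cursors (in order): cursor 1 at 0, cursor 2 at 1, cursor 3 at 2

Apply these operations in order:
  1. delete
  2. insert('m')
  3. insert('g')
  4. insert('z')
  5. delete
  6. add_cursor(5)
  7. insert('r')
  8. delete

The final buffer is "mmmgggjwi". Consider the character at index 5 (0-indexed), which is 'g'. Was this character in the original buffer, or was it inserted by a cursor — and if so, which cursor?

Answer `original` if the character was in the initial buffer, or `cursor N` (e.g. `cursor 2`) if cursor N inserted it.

Answer: cursor 3

Derivation:
After op 1 (delete): buffer="jwi" (len 3), cursors c1@0 c2@0 c3@0, authorship ...
After op 2 (insert('m')): buffer="mmmjwi" (len 6), cursors c1@3 c2@3 c3@3, authorship 123...
After op 3 (insert('g')): buffer="mmmgggjwi" (len 9), cursors c1@6 c2@6 c3@6, authorship 123123...
After op 4 (insert('z')): buffer="mmmgggzzzjwi" (len 12), cursors c1@9 c2@9 c3@9, authorship 123123123...
After op 5 (delete): buffer="mmmgggjwi" (len 9), cursors c1@6 c2@6 c3@6, authorship 123123...
After op 6 (add_cursor(5)): buffer="mmmgggjwi" (len 9), cursors c4@5 c1@6 c2@6 c3@6, authorship 123123...
After op 7 (insert('r')): buffer="mmmggrgrrrjwi" (len 13), cursors c4@6 c1@10 c2@10 c3@10, authorship 1231243123...
After op 8 (delete): buffer="mmmgggjwi" (len 9), cursors c4@5 c1@6 c2@6 c3@6, authorship 123123...
Authorship (.=original, N=cursor N): 1 2 3 1 2 3 . . .
Index 5: author = 3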